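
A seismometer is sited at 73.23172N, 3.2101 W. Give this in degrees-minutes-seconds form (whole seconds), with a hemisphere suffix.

73°13′54″ N, 3°12′36″ W

Latitude: whole degrees 73; 13.90320′ → 13′ and 54.19″
Longitude: whole degrees 3; 12.60600′ → 12′ and 36.36″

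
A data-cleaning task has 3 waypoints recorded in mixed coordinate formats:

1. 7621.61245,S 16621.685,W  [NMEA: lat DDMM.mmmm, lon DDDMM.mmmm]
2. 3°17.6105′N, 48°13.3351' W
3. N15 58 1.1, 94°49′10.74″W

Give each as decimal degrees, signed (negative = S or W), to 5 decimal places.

Point 1:
  φ: degrees = first 2 digits = 76, minutes = 21.61245; 76 + 21.61245/60 = 76.360208
  S → negative
  Longitude: degrees = first 3 digits = 166, minutes = 21.685; 166 + 21.685/60 = 166.361417
  W ⇒ negate
Point 2:
  φ: 3 + 17.6105/60 = 3.293508
  N → positive
  Lon: 13.3351′ = 0.222252°; total 48.222252
  W → negative
Point 3:
  φ: 15 + 58/60 + 1.1/3600 = 15.966972
  N → positive
  Lon: 94 + 49/60 + 10.74/3600 = 94.819650
  W → negative

1. -76.36021, -166.36142
2. 3.29351, -48.22225
3. 15.96697, -94.81965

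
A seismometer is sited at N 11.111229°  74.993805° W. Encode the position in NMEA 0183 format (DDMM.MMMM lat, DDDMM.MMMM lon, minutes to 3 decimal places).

Latitude: fractional part 0.111229 → 6.67374 minutes
λ: 74° + 0.993805 × 60 = 74° 59.62830′

1106.674,N / 07459.628,W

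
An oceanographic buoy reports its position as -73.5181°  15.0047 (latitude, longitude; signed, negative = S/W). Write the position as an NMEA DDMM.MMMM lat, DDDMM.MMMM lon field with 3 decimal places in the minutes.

Latitude is negative → S; |value| = 73.518100
φ: fractional part 0.518100 → 31.08600 minutes
λ: minutes = (15.004700 − 15) × 60 = 0.28200

7331.086,S / 01500.282,E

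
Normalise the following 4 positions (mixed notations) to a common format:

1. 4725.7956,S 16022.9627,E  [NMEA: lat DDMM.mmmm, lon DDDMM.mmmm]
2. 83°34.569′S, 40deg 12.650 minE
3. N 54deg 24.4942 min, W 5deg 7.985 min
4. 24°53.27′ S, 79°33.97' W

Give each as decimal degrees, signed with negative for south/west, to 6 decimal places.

Point 1:
  φ: split at 2 digits → 47° and 25.7956′; 47 + 25.7956/60 = 47.4299267
  S ⇒ negate
  λ: degrees = first 3 digits = 160, minutes = 22.9627; 160 + 22.9627/60 = 160.3827117
  E → positive
Point 2:
  φ: 34.569′ = 0.576150°; total 83.5761500
  S → negative
  Lon: 40 + 12.65/60 = 40.2108333
  E ⇒ keep positive
Point 3:
  Lat: 54 + 24.4942/60 = 54.4082367
  N → positive
  λ: 7.985′ = 0.133083°; total 5.1330833
  hemisphere W, so the sign is −
Point 4:
  Lat: 24 + 53.27/60 = 24.8878333
  S ⇒ negate
  λ: 79 + 33.97/60 = 79.5661667
  W → negative

1. -47.429927, 160.382712
2. -83.576150, 40.210833
3. 54.408237, -5.133083
4. -24.887833, -79.566167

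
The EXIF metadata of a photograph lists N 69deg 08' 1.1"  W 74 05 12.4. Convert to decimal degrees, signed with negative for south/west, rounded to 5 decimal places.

φ: 69 + 8/60 + 1.1/3600 = 69.133639
N ⇒ keep positive
Lon: 74 + 5/60 + 12.4/3600 = 74.086778
hemisphere W, so the sign is −

69.13364, -74.08678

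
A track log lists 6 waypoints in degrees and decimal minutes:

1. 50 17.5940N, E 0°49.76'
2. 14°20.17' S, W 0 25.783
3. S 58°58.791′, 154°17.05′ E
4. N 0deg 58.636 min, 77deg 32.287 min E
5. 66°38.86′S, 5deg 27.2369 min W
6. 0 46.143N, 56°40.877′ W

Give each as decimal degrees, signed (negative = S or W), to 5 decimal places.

Point 1:
  Latitude: 17.594′ = 0.293233°; total 50.293233
  N ⇒ keep positive
  λ: 0 + 49.76/60 = 0.829333
  E → positive
Point 2:
  φ: 14 + 20.17/60 = 14.336167
  S ⇒ negate
  Lon: 25.783′ = 0.429717°; total 0.429717
  W → negative
Point 3:
  Lat: 58 + 58.791/60 = 58.979850
  hemisphere S, so the sign is −
  λ: 17.05′ = 0.284167°; total 154.284167
  E → positive
Point 4:
  φ: 0 + 58.636/60 = 0.977267
  N ⇒ keep positive
  Longitude: 77 + 32.287/60 = 77.538117
  E ⇒ keep positive
Point 5:
  Latitude: 38.86′ = 0.647667°; total 66.647667
  hemisphere S, so the sign is −
  Longitude: 27.2369′ = 0.453948°; total 5.453948
  hemisphere W, so the sign is −
Point 6:
  φ: 0 + 46.143/60 = 0.769050
  N → positive
  Lon: 40.877′ = 0.681283°; total 56.681283
  W → negative

1. 50.29323, 0.82933
2. -14.33617, -0.42972
3. -58.97985, 154.28417
4. 0.97727, 77.53812
5. -66.64767, -5.45395
6. 0.76905, -56.68128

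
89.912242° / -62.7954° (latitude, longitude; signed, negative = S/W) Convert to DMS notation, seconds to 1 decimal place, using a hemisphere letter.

89°54′44.1″ N, 62°47′43.4″ W

φ: 0.912242° → 54.73452′; 0.73452 × 60 = 44.071″
Longitude is negative → W; |value| = 62.795400
Longitude: 0.795400 × 60 = 47.72400′ → 47′, remainder × 60 = 43.440″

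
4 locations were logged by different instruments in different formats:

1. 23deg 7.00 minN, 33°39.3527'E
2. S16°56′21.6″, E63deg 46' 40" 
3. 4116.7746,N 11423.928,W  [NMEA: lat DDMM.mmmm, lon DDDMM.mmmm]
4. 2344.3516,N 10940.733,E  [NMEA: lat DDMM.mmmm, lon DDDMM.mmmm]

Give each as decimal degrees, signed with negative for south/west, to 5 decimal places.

Point 1:
  φ: 7′ = 0.116667°; total 23.116667
  N ⇒ keep positive
  λ: 33 + 39.3527/60 = 33.655878
  E ⇒ keep positive
Point 2:
  Latitude: 16° + 56/60 + 21.6/3600 = 16 + 0.933333 + 0.006000 = 16.939333
  S ⇒ negate
  Longitude: 63 + 46/60 + 40/3600 = 63.777778
  E ⇒ keep positive
Point 3:
  φ: split at 2 digits → 41° and 16.7746′; 41 + 16.7746/60 = 41.279577
  N ⇒ keep positive
  Lon: split at 3 digits → 114° and 23.928′; 114 + 23.928/60 = 114.398800
  hemisphere W, so the sign is −
Point 4:
  Lat: split at 2 digits → 23° and 44.3516′; 23 + 44.3516/60 = 23.739193
  N ⇒ keep positive
  Lon: degrees = first 3 digits = 109, minutes = 40.733; 109 + 40.733/60 = 109.678883
  E ⇒ keep positive

1. 23.11667, 33.65588
2. -16.93933, 63.77778
3. 41.27958, -114.39880
4. 23.73919, 109.67888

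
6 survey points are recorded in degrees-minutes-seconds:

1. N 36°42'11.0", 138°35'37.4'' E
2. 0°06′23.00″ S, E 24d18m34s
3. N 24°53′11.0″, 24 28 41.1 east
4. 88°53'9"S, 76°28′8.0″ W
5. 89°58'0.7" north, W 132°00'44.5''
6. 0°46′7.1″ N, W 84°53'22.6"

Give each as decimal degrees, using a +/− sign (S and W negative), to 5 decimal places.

1. 36.70306, 138.59372
2. -0.10639, 24.30944
3. 24.88639, 24.47808
4. -88.88583, -76.46889
5. 89.96686, -132.01236
6. 0.76864, -84.88961

Point 1:
  Lat: 36 + 42/60 + 11/3600 = 36.703056
  N ⇒ keep positive
  Lon: 138 + 35/60 + 37.4/3600 = 138.593722
  E → positive
Point 2:
  Lat: 6′ + 23″ = 6.38333′; 0 + 6.38333/60 = 0.106389
  S ⇒ negate
  Lon: 24° + 18/60 + 34/3600 = 24 + 0.300000 + 0.009444 = 24.309444
  E → positive
Point 3:
  Lat: 53′ + 11″ = 53.18333′; 24 + 53.18333/60 = 24.886389
  N ⇒ keep positive
  Lon: 24° + 28/60 + 41.1/3600 = 24 + 0.466667 + 0.011417 = 24.478083
  E ⇒ keep positive
Point 4:
  Latitude: 88° + 53/60 + 9/3600 = 88 + 0.883333 + 0.002500 = 88.885833
  S → negative
  Longitude: 76° + 28/60 + 8/3600 = 76 + 0.466667 + 0.002222 = 76.468889
  hemisphere W, so the sign is −
Point 5:
  Lat: 89° + 58/60 + 0.7/3600 = 89 + 0.966667 + 0.000194 = 89.966861
  N ⇒ keep positive
  Lon: 132° + 0/60 + 44.5/3600 = 132 + 0.000000 + 0.012361 = 132.012361
  W → negative
Point 6:
  φ: 0° + 46/60 + 7.1/3600 = 0 + 0.766667 + 0.001972 = 0.768639
  N ⇒ keep positive
  Lon: 84° + 53/60 + 22.6/3600 = 84 + 0.883333 + 0.006278 = 84.889611
  W ⇒ negate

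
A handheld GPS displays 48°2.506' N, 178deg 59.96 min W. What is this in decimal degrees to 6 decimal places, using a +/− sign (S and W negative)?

φ: 48 + 2.506/60 = 48.0417667
N → positive
Longitude: 178 + 59.96/60 = 178.9993333
W ⇒ negate

48.041767, -178.999333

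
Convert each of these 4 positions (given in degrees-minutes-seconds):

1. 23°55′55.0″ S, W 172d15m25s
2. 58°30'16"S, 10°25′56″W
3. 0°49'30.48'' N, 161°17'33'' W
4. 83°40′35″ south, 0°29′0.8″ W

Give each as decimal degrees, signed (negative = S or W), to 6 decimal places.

1. -23.931944, -172.256944
2. -58.504444, -10.432222
3. 0.825133, -161.292500
4. -83.676389, -0.483556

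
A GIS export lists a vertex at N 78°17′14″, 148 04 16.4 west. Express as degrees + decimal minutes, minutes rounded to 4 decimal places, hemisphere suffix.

78° 17.2333′ N, 148° 4.2733′ W

Latitude: 17 + 14/60 = 17.233333′
λ: seconds/60 = 0.27333; minutes = 4 + 0.27333 = 4.273333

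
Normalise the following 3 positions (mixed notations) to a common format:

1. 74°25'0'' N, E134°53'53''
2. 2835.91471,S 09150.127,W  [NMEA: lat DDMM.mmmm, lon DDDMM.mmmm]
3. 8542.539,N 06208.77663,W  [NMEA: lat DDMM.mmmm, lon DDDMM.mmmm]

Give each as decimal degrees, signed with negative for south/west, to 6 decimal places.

1. 74.416667, 134.898056
2. -28.598579, -91.835450
3. 85.708983, -62.146277

Point 1:
  Latitude: 25′ + 0″ = 25.00000′; 74 + 25.00000/60 = 74.4166667
  N ⇒ keep positive
  Lon: 134 + 53/60 + 53/3600 = 134.8980556
  E → positive
Point 2:
  Latitude: split at 2 digits → 28° and 35.91471′; 28 + 35.91471/60 = 28.5985785
  S → negative
  Lon: degrees = first 3 digits = 91, minutes = 50.127; 91 + 50.127/60 = 91.8354500
  W → negative
Point 3:
  Lat: degrees = first 2 digits = 85, minutes = 42.539; 85 + 42.539/60 = 85.7089833
  N → positive
  Longitude: degrees = first 3 digits = 62, minutes = 8.77663; 62 + 8.77663/60 = 62.1462772
  hemisphere W, so the sign is −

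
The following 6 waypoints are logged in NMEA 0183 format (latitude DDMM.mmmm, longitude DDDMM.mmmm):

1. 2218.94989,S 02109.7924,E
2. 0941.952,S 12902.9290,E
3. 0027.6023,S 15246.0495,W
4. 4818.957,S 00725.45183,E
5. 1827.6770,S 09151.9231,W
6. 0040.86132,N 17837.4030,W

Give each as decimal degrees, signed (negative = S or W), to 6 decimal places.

Point 1:
  φ: degrees = first 2 digits = 22, minutes = 18.94989; 22 + 18.94989/60 = 22.3158315
  S → negative
  Longitude: split at 3 digits → 021° and 9.7924′; 21 + 9.7924/60 = 21.1632067
  E ⇒ keep positive
Point 2:
  φ: degrees = first 2 digits = 9, minutes = 41.952; 9 + 41.952/60 = 9.6992000
  S ⇒ negate
  Lon: split at 3 digits → 129° and 2.929′; 129 + 2.929/60 = 129.0488167
  E → positive
Point 3:
  Lat: split at 2 digits → 00° and 27.6023′; 0 + 27.6023/60 = 0.4600383
  hemisphere S, so the sign is −
  Longitude: degrees = first 3 digits = 152, minutes = 46.0495; 152 + 46.0495/60 = 152.7674917
  W → negative
Point 4:
  Latitude: degrees = first 2 digits = 48, minutes = 18.957; 48 + 18.957/60 = 48.3159500
  S → negative
  λ: split at 3 digits → 007° and 25.45183′; 7 + 25.45183/60 = 7.4241972
  E → positive
Point 5:
  Lat: split at 2 digits → 18° and 27.677′; 18 + 27.677/60 = 18.4612833
  S ⇒ negate
  Longitude: degrees = first 3 digits = 91, minutes = 51.9231; 91 + 51.9231/60 = 91.8653850
  W → negative
Point 6:
  Latitude: degrees = first 2 digits = 0, minutes = 40.86132; 0 + 40.86132/60 = 0.6810220
  N → positive
  λ: split at 3 digits → 178° and 37.403′; 178 + 37.403/60 = 178.6233833
  W ⇒ negate

1. -22.315832, 21.163207
2. -9.699200, 129.048817
3. -0.460038, -152.767492
4. -48.315950, 7.424197
5. -18.461283, -91.865385
6. 0.681022, -178.623383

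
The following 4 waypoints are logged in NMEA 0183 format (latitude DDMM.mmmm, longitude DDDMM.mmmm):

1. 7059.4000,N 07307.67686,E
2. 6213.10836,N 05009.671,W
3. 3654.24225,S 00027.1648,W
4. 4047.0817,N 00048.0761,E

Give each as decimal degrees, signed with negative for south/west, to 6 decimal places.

1. 70.990000, 73.127948
2. 62.218473, -50.161183
3. -36.904038, -0.452747
4. 40.784695, 0.801268

Point 1:
  φ: split at 2 digits → 70° and 59.4′; 70 + 59.4/60 = 70.9900000
  N ⇒ keep positive
  λ: split at 3 digits → 073° and 7.67686′; 73 + 7.67686/60 = 73.1279477
  E → positive
Point 2:
  Latitude: split at 2 digits → 62° and 13.10836′; 62 + 13.10836/60 = 62.2184727
  N → positive
  Longitude: degrees = first 3 digits = 50, minutes = 9.671; 50 + 9.671/60 = 50.1611833
  W → negative
Point 3:
  φ: split at 2 digits → 36° and 54.24225′; 36 + 54.24225/60 = 36.9040375
  S → negative
  Lon: split at 3 digits → 000° and 27.1648′; 0 + 27.1648/60 = 0.4527467
  hemisphere W, so the sign is −
Point 4:
  Latitude: split at 2 digits → 40° and 47.0817′; 40 + 47.0817/60 = 40.7846950
  N → positive
  Longitude: degrees = first 3 digits = 0, minutes = 48.0761; 0 + 48.0761/60 = 0.8012683
  E → positive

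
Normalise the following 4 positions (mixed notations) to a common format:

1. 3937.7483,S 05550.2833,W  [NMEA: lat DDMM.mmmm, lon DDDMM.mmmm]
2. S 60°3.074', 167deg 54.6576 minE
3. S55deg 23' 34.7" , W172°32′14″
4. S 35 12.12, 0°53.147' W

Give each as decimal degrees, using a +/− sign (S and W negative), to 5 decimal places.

Point 1:
  φ: split at 2 digits → 39° and 37.7483′; 39 + 37.7483/60 = 39.629138
  S ⇒ negate
  Longitude: degrees = first 3 digits = 55, minutes = 50.2833; 55 + 50.2833/60 = 55.838055
  W ⇒ negate
Point 2:
  Latitude: 3.074′ = 0.051233°; total 60.051233
  S ⇒ negate
  λ: 54.6576′ = 0.910960°; total 167.910960
  E ⇒ keep positive
Point 3:
  Lat: 23′ + 34.7″ = 23.57833′; 55 + 23.57833/60 = 55.392972
  S ⇒ negate
  λ: 32′ + 14″ = 32.23333′; 172 + 32.23333/60 = 172.537222
  W ⇒ negate
Point 4:
  φ: 12.12′ = 0.202000°; total 35.202000
  S → negative
  Lon: 0 + 53.147/60 = 0.885783
  W → negative

1. -39.62914, -55.83806
2. -60.05123, 167.91096
3. -55.39297, -172.53722
4. -35.20200, -0.88578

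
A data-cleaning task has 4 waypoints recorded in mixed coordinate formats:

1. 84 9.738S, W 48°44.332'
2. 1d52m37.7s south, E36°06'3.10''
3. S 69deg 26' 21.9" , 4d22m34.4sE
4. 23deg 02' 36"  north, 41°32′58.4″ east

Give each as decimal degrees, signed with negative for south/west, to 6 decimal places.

Point 1:
  Lat: 9.738′ = 0.162300°; total 84.1623000
  S ⇒ negate
  λ: 44.332′ = 0.738867°; total 48.7388667
  W → negative
Point 2:
  φ: 52′ + 37.7″ = 52.62833′; 1 + 52.62833/60 = 1.8771389
  hemisphere S, so the sign is −
  λ: 6′ + 3.1″ = 6.05167′; 36 + 6.05167/60 = 36.1008611
  E → positive
Point 3:
  Lat: 26′ + 21.9″ = 26.36500′; 69 + 26.36500/60 = 69.4394167
  S → negative
  λ: 4° + 22/60 + 34.4/3600 = 4 + 0.366667 + 0.009556 = 4.3762222
  E ⇒ keep positive
Point 4:
  Lat: 2′ + 36″ = 2.60000′; 23 + 2.60000/60 = 23.0433333
  N ⇒ keep positive
  λ: 41 + 32/60 + 58.4/3600 = 41.5495556
  E → positive

1. -84.162300, -48.738867
2. -1.877139, 36.100861
3. -69.439417, 4.376222
4. 23.043333, 41.549556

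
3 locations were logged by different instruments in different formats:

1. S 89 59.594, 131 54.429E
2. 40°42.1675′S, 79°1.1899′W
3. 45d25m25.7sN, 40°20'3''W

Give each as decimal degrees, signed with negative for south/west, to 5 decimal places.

1. -89.99323, 131.90715
2. -40.70279, -79.01983
3. 45.42381, -40.33417

Point 1:
  φ: 89 + 59.594/60 = 89.993233
  S ⇒ negate
  Lon: 54.429′ = 0.907150°; total 131.907150
  E ⇒ keep positive
Point 2:
  Lat: 40 + 42.1675/60 = 40.702792
  S → negative
  Longitude: 1.1899′ = 0.019832°; total 79.019832
  W ⇒ negate
Point 3:
  Latitude: 25′ + 25.7″ = 25.42833′; 45 + 25.42833/60 = 45.423806
  N → positive
  λ: 40° + 20/60 + 3/3600 = 40 + 0.333333 + 0.000833 = 40.334167
  hemisphere W, so the sign is −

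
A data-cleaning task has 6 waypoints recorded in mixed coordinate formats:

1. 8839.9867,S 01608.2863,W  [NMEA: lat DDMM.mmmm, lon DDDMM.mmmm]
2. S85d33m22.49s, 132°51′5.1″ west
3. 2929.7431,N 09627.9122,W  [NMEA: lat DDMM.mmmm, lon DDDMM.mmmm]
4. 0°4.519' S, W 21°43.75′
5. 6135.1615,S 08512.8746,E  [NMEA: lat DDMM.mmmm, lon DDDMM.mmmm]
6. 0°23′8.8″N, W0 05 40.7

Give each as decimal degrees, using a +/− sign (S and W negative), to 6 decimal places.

Point 1:
  Latitude: degrees = first 2 digits = 88, minutes = 39.9867; 88 + 39.9867/60 = 88.6664450
  S ⇒ negate
  Lon: split at 3 digits → 016° and 8.2863′; 16 + 8.2863/60 = 16.1381050
  hemisphere W, so the sign is −
Point 2:
  Latitude: 33′ + 22.49″ = 33.37483′; 85 + 33.37483/60 = 85.5562472
  hemisphere S, so the sign is −
  Lon: 132 + 51/60 + 5.1/3600 = 132.8514167
  hemisphere W, so the sign is −
Point 3:
  Lat: degrees = first 2 digits = 29, minutes = 29.7431; 29 + 29.7431/60 = 29.4957183
  N ⇒ keep positive
  Longitude: degrees = first 3 digits = 96, minutes = 27.9122; 96 + 27.9122/60 = 96.4652033
  W → negative
Point 4:
  φ: 4.519′ = 0.075317°; total 0.0753167
  S → negative
  Lon: 21 + 43.75/60 = 21.7291667
  hemisphere W, so the sign is −
Point 5:
  Lat: degrees = first 2 digits = 61, minutes = 35.1615; 61 + 35.1615/60 = 61.5860250
  hemisphere S, so the sign is −
  Longitude: split at 3 digits → 085° and 12.8746′; 85 + 12.8746/60 = 85.2145767
  E ⇒ keep positive
Point 6:
  φ: 0° + 23/60 + 8.8/3600 = 0 + 0.383333 + 0.002444 = 0.3857778
  N ⇒ keep positive
  Longitude: 0 + 5/60 + 40.7/3600 = 0.0946389
  hemisphere W, so the sign is −

1. -88.666445, -16.138105
2. -85.556247, -132.851417
3. 29.495718, -96.465203
4. -0.075317, -21.729167
5. -61.586025, 85.214577
6. 0.385778, -0.094639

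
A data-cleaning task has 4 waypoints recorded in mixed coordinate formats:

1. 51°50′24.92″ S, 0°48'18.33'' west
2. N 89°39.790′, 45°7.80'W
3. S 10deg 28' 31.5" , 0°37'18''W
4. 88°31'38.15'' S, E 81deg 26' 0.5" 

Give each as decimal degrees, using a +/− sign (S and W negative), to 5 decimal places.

1. -51.84026, -0.80509
2. 89.66317, -45.13000
3. -10.47542, -0.62167
4. -88.52726, 81.43347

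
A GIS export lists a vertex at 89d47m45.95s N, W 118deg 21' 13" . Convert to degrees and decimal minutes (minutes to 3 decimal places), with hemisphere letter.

89° 47.766′ N, 118° 21.217′ W

φ: seconds/60 = 0.76583; minutes = 47 + 0.76583 = 47.76583
Longitude: 21 + 13/60 = 21.21667′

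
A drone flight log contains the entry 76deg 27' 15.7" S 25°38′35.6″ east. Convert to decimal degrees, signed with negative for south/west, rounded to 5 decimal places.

-76.45436, 25.64322

Latitude: 76 + 27/60 + 15.7/3600 = 76.454361
S ⇒ negate
Longitude: 25° + 38/60 + 35.6/3600 = 25 + 0.633333 + 0.009889 = 25.643222
E → positive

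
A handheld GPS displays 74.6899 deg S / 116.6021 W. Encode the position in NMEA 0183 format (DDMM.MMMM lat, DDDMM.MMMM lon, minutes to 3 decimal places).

Latitude: fractional part 0.689900 → 41.39400 minutes
Lon: 116° + 0.602100 × 60 = 116° 36.12600′

7441.394,S / 11636.126,W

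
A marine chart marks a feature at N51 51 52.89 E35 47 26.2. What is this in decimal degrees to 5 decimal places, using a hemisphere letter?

51.86469° N, 35.79061° E

Lat: 51 + 51/60 + 52.89/3600 = 51.864692
λ: 35° + 47/60 + 26.2/3600 = 35 + 0.783333 + 0.007278 = 35.790611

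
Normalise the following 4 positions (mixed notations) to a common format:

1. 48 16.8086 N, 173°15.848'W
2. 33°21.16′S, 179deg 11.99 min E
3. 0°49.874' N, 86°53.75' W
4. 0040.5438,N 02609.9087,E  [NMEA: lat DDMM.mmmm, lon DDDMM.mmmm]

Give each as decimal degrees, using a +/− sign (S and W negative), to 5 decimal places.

Point 1:
  φ: 48 + 16.8086/60 = 48.280143
  N ⇒ keep positive
  Longitude: 173 + 15.848/60 = 173.264133
  hemisphere W, so the sign is −
Point 2:
  φ: 33 + 21.16/60 = 33.352667
  hemisphere S, so the sign is −
  λ: 11.99′ = 0.199833°; total 179.199833
  E ⇒ keep positive
Point 3:
  φ: 0 + 49.874/60 = 0.831233
  N ⇒ keep positive
  Longitude: 86 + 53.75/60 = 86.895833
  W ⇒ negate
Point 4:
  Lat: degrees = first 2 digits = 0, minutes = 40.5438; 0 + 40.5438/60 = 0.675730
  N ⇒ keep positive
  Longitude: split at 3 digits → 026° and 9.9087′; 26 + 9.9087/60 = 26.165145
  E → positive

1. 48.28014, -173.26413
2. -33.35267, 179.19983
3. 0.83123, -86.89583
4. 0.67573, 26.16515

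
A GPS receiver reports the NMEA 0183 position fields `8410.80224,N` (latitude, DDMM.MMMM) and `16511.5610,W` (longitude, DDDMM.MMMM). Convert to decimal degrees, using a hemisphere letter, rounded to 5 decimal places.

Lat: degrees = first 2 digits = 84, minutes = 10.80224; 84 + 10.80224/60 = 84.180037
Lon: degrees = first 3 digits = 165, minutes = 11.561; 165 + 11.561/60 = 165.192683

84.18004° N, 165.19268° W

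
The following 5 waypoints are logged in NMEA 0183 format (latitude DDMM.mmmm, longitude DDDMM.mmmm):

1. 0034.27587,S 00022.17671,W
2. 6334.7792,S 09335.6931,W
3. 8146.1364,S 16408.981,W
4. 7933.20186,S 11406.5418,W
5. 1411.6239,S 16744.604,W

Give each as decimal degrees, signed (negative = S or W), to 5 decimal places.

Point 1:
  Lat: degrees = first 2 digits = 0, minutes = 34.27587; 0 + 34.27587/60 = 0.571265
  S → negative
  Longitude: split at 3 digits → 000° and 22.17671′; 0 + 22.17671/60 = 0.369612
  hemisphere W, so the sign is −
Point 2:
  φ: degrees = first 2 digits = 63, minutes = 34.7792; 63 + 34.7792/60 = 63.579653
  S → negative
  Longitude: split at 3 digits → 093° and 35.6931′; 93 + 35.6931/60 = 93.594885
  hemisphere W, so the sign is −
Point 3:
  Lat: degrees = first 2 digits = 81, minutes = 46.1364; 81 + 46.1364/60 = 81.768940
  hemisphere S, so the sign is −
  Longitude: split at 3 digits → 164° and 8.981′; 164 + 8.981/60 = 164.149683
  W → negative
Point 4:
  φ: degrees = first 2 digits = 79, minutes = 33.20186; 79 + 33.20186/60 = 79.553364
  hemisphere S, so the sign is −
  Longitude: degrees = first 3 digits = 114, minutes = 6.5418; 114 + 6.5418/60 = 114.109030
  W ⇒ negate
Point 5:
  Lat: split at 2 digits → 14° and 11.6239′; 14 + 11.6239/60 = 14.193732
  S ⇒ negate
  Lon: degrees = first 3 digits = 167, minutes = 44.604; 167 + 44.604/60 = 167.743400
  W → negative

1. -0.57126, -0.36961
2. -63.57965, -93.59489
3. -81.76894, -164.14968
4. -79.55336, -114.10903
5. -14.19373, -167.74340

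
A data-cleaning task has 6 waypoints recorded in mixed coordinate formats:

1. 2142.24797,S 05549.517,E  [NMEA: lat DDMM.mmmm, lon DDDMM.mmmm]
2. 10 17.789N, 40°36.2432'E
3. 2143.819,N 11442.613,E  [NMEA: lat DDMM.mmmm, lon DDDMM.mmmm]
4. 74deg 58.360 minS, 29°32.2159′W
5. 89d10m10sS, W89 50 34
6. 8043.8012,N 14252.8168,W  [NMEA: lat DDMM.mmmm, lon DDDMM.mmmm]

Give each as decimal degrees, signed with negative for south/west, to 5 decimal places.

1. -21.70413, 55.82528
2. 10.29648, 40.60405
3. 21.73032, 114.71022
4. -74.97267, -29.53693
5. -89.16944, -89.84278
6. 80.73002, -142.88028

Point 1:
  φ: degrees = first 2 digits = 21, minutes = 42.24797; 21 + 42.24797/60 = 21.704133
  hemisphere S, so the sign is −
  Longitude: degrees = first 3 digits = 55, minutes = 49.517; 55 + 49.517/60 = 55.825283
  E ⇒ keep positive
Point 2:
  φ: 10 + 17.789/60 = 10.296483
  N → positive
  Lon: 40 + 36.2432/60 = 40.604053
  E ⇒ keep positive
Point 3:
  φ: split at 2 digits → 21° and 43.819′; 21 + 43.819/60 = 21.730317
  N → positive
  Longitude: degrees = first 3 digits = 114, minutes = 42.613; 114 + 42.613/60 = 114.710217
  E ⇒ keep positive
Point 4:
  Lat: 74 + 58.36/60 = 74.972667
  S ⇒ negate
  Lon: 29 + 32.2159/60 = 29.536932
  hemisphere W, so the sign is −
Point 5:
  Lat: 89° + 10/60 + 10/3600 = 89 + 0.166667 + 0.002778 = 89.169444
  S ⇒ negate
  λ: 89° + 50/60 + 34/3600 = 89 + 0.833333 + 0.009444 = 89.842778
  W → negative
Point 6:
  φ: split at 2 digits → 80° and 43.8012′; 80 + 43.8012/60 = 80.730020
  N → positive
  Longitude: degrees = first 3 digits = 142, minutes = 52.8168; 142 + 52.8168/60 = 142.880280
  hemisphere W, so the sign is −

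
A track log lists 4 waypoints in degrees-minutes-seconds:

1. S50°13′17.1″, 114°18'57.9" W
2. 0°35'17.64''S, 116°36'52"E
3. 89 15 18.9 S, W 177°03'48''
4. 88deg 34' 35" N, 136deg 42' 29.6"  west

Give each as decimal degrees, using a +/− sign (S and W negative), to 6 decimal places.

Point 1:
  φ: 50° + 13/60 + 17.1/3600 = 50 + 0.216667 + 0.004750 = 50.2214167
  S ⇒ negate
  Longitude: 18′ + 57.9″ = 18.96500′; 114 + 18.96500/60 = 114.3160833
  W → negative
Point 2:
  Latitude: 0° + 35/60 + 17.64/3600 = 0 + 0.583333 + 0.004900 = 0.5882333
  hemisphere S, so the sign is −
  Lon: 116 + 36/60 + 52/3600 = 116.6144444
  E → positive
Point 3:
  φ: 89° + 15/60 + 18.9/3600 = 89 + 0.250000 + 0.005250 = 89.2552500
  hemisphere S, so the sign is −
  λ: 177 + 3/60 + 48/3600 = 177.0633333
  hemisphere W, so the sign is −
Point 4:
  Lat: 34′ + 35″ = 34.58333′; 88 + 34.58333/60 = 88.5763889
  N → positive
  Lon: 136° + 42/60 + 29.6/3600 = 136 + 0.700000 + 0.008222 = 136.7082222
  hemisphere W, so the sign is −

1. -50.221417, -114.316083
2. -0.588233, 116.614444
3. -89.255250, -177.063333
4. 88.576389, -136.708222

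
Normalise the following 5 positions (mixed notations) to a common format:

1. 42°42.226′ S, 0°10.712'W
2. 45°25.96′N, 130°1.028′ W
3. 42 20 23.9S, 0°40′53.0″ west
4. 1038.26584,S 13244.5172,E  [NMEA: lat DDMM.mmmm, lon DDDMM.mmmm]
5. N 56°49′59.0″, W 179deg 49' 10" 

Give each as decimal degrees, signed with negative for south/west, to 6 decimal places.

Point 1:
  Lat: 42 + 42.226/60 = 42.7037667
  S → negative
  Longitude: 0 + 10.712/60 = 0.1785333
  W ⇒ negate
Point 2:
  φ: 45 + 25.96/60 = 45.4326667
  N → positive
  λ: 130 + 1.028/60 = 130.0171333
  W → negative
Point 3:
  Lat: 42° + 20/60 + 23.9/3600 = 42 + 0.333333 + 0.006639 = 42.3399722
  hemisphere S, so the sign is −
  Longitude: 40′ + 53″ = 40.88333′; 0 + 40.88333/60 = 0.6813889
  W ⇒ negate
Point 4:
  Lat: split at 2 digits → 10° and 38.26584′; 10 + 38.26584/60 = 10.6377640
  S → negative
  Lon: degrees = first 3 digits = 132, minutes = 44.5172; 132 + 44.5172/60 = 132.7419533
  E ⇒ keep positive
Point 5:
  Latitude: 49′ + 59″ = 49.98333′; 56 + 49.98333/60 = 56.8330556
  N → positive
  Lon: 49′ + 10″ = 49.16667′; 179 + 49.16667/60 = 179.8194444
  W → negative

1. -42.703767, -0.178533
2. 45.432667, -130.017133
3. -42.339972, -0.681389
4. -10.637764, 132.741953
5. 56.833056, -179.819444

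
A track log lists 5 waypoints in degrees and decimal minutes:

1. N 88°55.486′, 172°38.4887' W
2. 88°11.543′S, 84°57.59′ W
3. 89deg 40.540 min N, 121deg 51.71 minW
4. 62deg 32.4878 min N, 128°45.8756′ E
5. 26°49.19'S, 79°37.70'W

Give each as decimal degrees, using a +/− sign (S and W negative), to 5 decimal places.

1. 88.92477, -172.64148
2. -88.19238, -84.95983
3. 89.67567, -121.86183
4. 62.54146, 128.76459
5. -26.81983, -79.62833

Point 1:
  Lat: 88 + 55.486/60 = 88.924767
  N ⇒ keep positive
  λ: 172 + 38.4887/60 = 172.641478
  hemisphere W, so the sign is −
Point 2:
  Lat: 88 + 11.543/60 = 88.192383
  S → negative
  λ: 84 + 57.59/60 = 84.959833
  W ⇒ negate
Point 3:
  φ: 89 + 40.54/60 = 89.675667
  N ⇒ keep positive
  Longitude: 51.71′ = 0.861833°; total 121.861833
  W → negative
Point 4:
  Latitude: 62 + 32.4878/60 = 62.541463
  N ⇒ keep positive
  Longitude: 45.8756′ = 0.764593°; total 128.764593
  E ⇒ keep positive
Point 5:
  Latitude: 26 + 49.19/60 = 26.819833
  S → negative
  Longitude: 37.7′ = 0.628333°; total 79.628333
  hemisphere W, so the sign is −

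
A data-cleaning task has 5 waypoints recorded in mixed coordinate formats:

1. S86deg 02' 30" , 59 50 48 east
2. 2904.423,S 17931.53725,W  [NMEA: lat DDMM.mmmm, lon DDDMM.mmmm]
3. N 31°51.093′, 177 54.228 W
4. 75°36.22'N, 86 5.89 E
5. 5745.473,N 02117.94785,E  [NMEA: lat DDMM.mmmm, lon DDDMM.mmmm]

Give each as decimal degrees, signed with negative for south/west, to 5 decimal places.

1. -86.04167, 59.84667
2. -29.07372, -179.52562
3. 31.85155, -177.90380
4. 75.60367, 86.09817
5. 57.75788, 21.29913

Point 1:
  φ: 86° + 2/60 + 30/3600 = 86 + 0.033333 + 0.008333 = 86.041667
  S ⇒ negate
  λ: 50′ + 48″ = 50.80000′; 59 + 50.80000/60 = 59.846667
  E ⇒ keep positive
Point 2:
  Latitude: degrees = first 2 digits = 29, minutes = 4.423; 29 + 4.423/60 = 29.073717
  S ⇒ negate
  Lon: split at 3 digits → 179° and 31.53725′; 179 + 31.53725/60 = 179.525621
  W ⇒ negate
Point 3:
  φ: 51.093′ = 0.851550°; total 31.851550
  N → positive
  Longitude: 177 + 54.228/60 = 177.903800
  W → negative
Point 4:
  φ: 36.22′ = 0.603667°; total 75.603667
  N → positive
  Longitude: 86 + 5.89/60 = 86.098167
  E ⇒ keep positive
Point 5:
  φ: split at 2 digits → 57° and 45.473′; 57 + 45.473/60 = 57.757883
  N ⇒ keep positive
  λ: split at 3 digits → 021° and 17.94785′; 21 + 17.94785/60 = 21.299131
  E → positive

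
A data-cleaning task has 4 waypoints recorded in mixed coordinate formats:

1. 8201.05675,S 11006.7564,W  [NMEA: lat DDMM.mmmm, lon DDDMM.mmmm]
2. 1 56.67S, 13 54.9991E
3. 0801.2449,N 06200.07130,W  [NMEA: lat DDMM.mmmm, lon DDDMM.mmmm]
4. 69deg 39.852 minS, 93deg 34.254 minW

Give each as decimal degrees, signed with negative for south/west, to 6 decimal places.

1. -82.017613, -110.112607
2. -1.944500, 13.916652
3. 8.020748, -62.001188
4. -69.664200, -93.570900

Point 1:
  Lat: degrees = first 2 digits = 82, minutes = 1.05675; 82 + 1.05675/60 = 82.0176125
  S ⇒ negate
  Lon: degrees = first 3 digits = 110, minutes = 6.7564; 110 + 6.7564/60 = 110.1126067
  hemisphere W, so the sign is −
Point 2:
  Latitude: 1 + 56.67/60 = 1.9445000
  S → negative
  Longitude: 54.9991′ = 0.916652°; total 13.9166517
  E ⇒ keep positive
Point 3:
  Latitude: degrees = first 2 digits = 8, minutes = 1.2449; 8 + 1.2449/60 = 8.0207483
  N → positive
  Longitude: split at 3 digits → 062° and 0.0713′; 62 + 0.0713/60 = 62.0011883
  hemisphere W, so the sign is −
Point 4:
  Latitude: 39.852′ = 0.664200°; total 69.6642000
  S ⇒ negate
  λ: 34.254′ = 0.570900°; total 93.5709000
  hemisphere W, so the sign is −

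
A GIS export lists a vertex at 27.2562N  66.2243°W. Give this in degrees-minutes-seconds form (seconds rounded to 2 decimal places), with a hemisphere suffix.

Latitude: 0.256200 × 60 = 15.37200′ → 15′, remainder × 60 = 22.3200″
Longitude: 0.224300° → 13.45800′; 0.45800 × 60 = 27.4800″

27°15′22.32″ N, 66°13′27.48″ W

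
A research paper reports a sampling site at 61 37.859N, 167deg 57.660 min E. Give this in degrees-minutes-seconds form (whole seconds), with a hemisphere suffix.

61°37′52″ N, 167°57′40″ E

Latitude: fractional minutes 0.85900 × 60 = 51.54″
Longitude: fractional minutes 0.66000 × 60 = 39.60″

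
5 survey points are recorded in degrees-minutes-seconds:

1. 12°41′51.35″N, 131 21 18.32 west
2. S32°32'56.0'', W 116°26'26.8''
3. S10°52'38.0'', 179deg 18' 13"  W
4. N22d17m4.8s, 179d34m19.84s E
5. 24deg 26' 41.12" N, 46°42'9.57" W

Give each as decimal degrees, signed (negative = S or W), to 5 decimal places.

1. 12.69760, -131.35509
2. -32.54889, -116.44078
3. -10.87722, -179.30361
4. 22.28467, 179.57218
5. 24.44476, -46.70266

Point 1:
  Lat: 41′ + 51.35″ = 41.85583′; 12 + 41.85583/60 = 12.697597
  N → positive
  Lon: 131° + 21/60 + 18.32/3600 = 131 + 0.350000 + 0.005089 = 131.355089
  W → negative
Point 2:
  φ: 32′ + 56″ = 32.93333′; 32 + 32.93333/60 = 32.548889
  S → negative
  Lon: 116° + 26/60 + 26.8/3600 = 116 + 0.433333 + 0.007444 = 116.440778
  W → negative
Point 3:
  φ: 10° + 52/60 + 38/3600 = 10 + 0.866667 + 0.010556 = 10.877222
  hemisphere S, so the sign is −
  λ: 18′ + 13″ = 18.21667′; 179 + 18.21667/60 = 179.303611
  W → negative
Point 4:
  φ: 22 + 17/60 + 4.8/3600 = 22.284667
  N ⇒ keep positive
  λ: 179° + 34/60 + 19.84/3600 = 179 + 0.566667 + 0.005511 = 179.572178
  E ⇒ keep positive
Point 5:
  Lat: 24° + 26/60 + 41.12/3600 = 24 + 0.433333 + 0.011422 = 24.444756
  N ⇒ keep positive
  Longitude: 46 + 42/60 + 9.57/3600 = 46.702658
  W → negative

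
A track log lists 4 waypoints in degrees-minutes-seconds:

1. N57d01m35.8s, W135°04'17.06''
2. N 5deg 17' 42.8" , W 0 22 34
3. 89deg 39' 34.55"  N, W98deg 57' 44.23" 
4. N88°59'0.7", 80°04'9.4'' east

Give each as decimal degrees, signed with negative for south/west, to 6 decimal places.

Point 1:
  Lat: 1′ + 35.8″ = 1.59667′; 57 + 1.59667/60 = 57.0266111
  N ⇒ keep positive
  Lon: 135 + 4/60 + 17.06/3600 = 135.0714056
  W → negative
Point 2:
  φ: 5 + 17/60 + 42.8/3600 = 5.2952222
  N → positive
  λ: 22′ + 34″ = 22.56667′; 0 + 22.56667/60 = 0.3761111
  W ⇒ negate
Point 3:
  Latitude: 89 + 39/60 + 34.55/3600 = 89.6595972
  N → positive
  Lon: 98 + 57/60 + 44.23/3600 = 98.9622861
  W ⇒ negate
Point 4:
  Latitude: 88 + 59/60 + 0.7/3600 = 88.9835278
  N → positive
  Longitude: 4′ + 9.4″ = 4.15667′; 80 + 4.15667/60 = 80.0692778
  E → positive

1. 57.026611, -135.071406
2. 5.295222, -0.376111
3. 89.659597, -98.962286
4. 88.983528, 80.069278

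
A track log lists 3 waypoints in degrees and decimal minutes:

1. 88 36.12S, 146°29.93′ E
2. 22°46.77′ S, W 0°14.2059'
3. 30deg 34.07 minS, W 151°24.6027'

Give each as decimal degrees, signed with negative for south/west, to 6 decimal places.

1. -88.602000, 146.498833
2. -22.779500, -0.236765
3. -30.567833, -151.410045

Point 1:
  Lat: 88 + 36.12/60 = 88.6020000
  hemisphere S, so the sign is −
  Longitude: 146 + 29.93/60 = 146.4988333
  E → positive
Point 2:
  Latitude: 22 + 46.77/60 = 22.7795000
  S ⇒ negate
  Longitude: 14.2059′ = 0.236765°; total 0.2367650
  W ⇒ negate
Point 3:
  φ: 30 + 34.07/60 = 30.5678333
  S ⇒ negate
  λ: 24.6027′ = 0.410045°; total 151.4100450
  W ⇒ negate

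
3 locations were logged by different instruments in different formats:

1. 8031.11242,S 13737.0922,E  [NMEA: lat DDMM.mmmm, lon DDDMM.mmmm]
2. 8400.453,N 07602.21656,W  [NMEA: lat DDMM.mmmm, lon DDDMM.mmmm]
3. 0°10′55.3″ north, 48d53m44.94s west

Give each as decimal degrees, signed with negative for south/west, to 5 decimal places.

1. -80.51854, 137.61820
2. 84.00755, -76.03694
3. 0.18203, -48.89582

Point 1:
  Latitude: split at 2 digits → 80° and 31.11242′; 80 + 31.11242/60 = 80.518540
  hemisphere S, so the sign is −
  λ: degrees = first 3 digits = 137, minutes = 37.0922; 137 + 37.0922/60 = 137.618203
  E → positive
Point 2:
  Lat: split at 2 digits → 84° and 0.453′; 84 + 0.453/60 = 84.007550
  N ⇒ keep positive
  Longitude: split at 3 digits → 076° and 2.21656′; 76 + 2.21656/60 = 76.036943
  hemisphere W, so the sign is −
Point 3:
  Latitude: 0 + 10/60 + 55.3/3600 = 0.182028
  N ⇒ keep positive
  λ: 48° + 53/60 + 44.94/3600 = 48 + 0.883333 + 0.012483 = 48.895817
  hemisphere W, so the sign is −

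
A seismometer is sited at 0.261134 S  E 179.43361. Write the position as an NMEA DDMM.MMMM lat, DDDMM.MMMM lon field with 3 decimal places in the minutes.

0015.668,S / 17926.017,E

Lat: 0° + 0.261134 × 60 = 0° 15.66804′
Lon: 179° + 0.433610 × 60 = 179° 26.01660′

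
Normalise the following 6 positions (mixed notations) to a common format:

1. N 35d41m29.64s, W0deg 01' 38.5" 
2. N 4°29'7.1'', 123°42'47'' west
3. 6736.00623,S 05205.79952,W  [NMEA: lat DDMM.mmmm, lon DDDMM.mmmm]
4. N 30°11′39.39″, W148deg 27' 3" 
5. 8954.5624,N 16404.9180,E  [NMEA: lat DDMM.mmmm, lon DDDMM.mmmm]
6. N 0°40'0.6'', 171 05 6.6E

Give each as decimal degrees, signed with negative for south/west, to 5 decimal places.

1. 35.69157, -0.02736
2. 4.48531, -123.71306
3. -67.60010, -52.09666
4. 30.19428, -148.45083
5. 89.90937, 164.08197
6. 0.66683, 171.08517

Point 1:
  Latitude: 35° + 41/60 + 29.64/3600 = 35 + 0.683333 + 0.008233 = 35.691567
  N → positive
  Longitude: 0° + 1/60 + 38.5/3600 = 0 + 0.016667 + 0.010694 = 0.027361
  W → negative
Point 2:
  Latitude: 29′ + 7.1″ = 29.11833′; 4 + 29.11833/60 = 4.485306
  N → positive
  λ: 42′ + 47″ = 42.78333′; 123 + 42.78333/60 = 123.713056
  W ⇒ negate
Point 3:
  Lat: degrees = first 2 digits = 67, minutes = 36.00623; 67 + 36.00623/60 = 67.600104
  S → negative
  Longitude: split at 3 digits → 052° and 5.79952′; 52 + 5.79952/60 = 52.096659
  W → negative
Point 4:
  Latitude: 11′ + 39.39″ = 11.65650′; 30 + 11.65650/60 = 30.194275
  N → positive
  λ: 27′ + 3″ = 27.05000′; 148 + 27.05000/60 = 148.450833
  W → negative
Point 5:
  Latitude: degrees = first 2 digits = 89, minutes = 54.5624; 89 + 54.5624/60 = 89.909373
  N → positive
  λ: split at 3 digits → 164° and 4.918′; 164 + 4.918/60 = 164.081967
  E → positive
Point 6:
  Latitude: 0 + 40/60 + 0.6/3600 = 0.666833
  N ⇒ keep positive
  Lon: 171° + 5/60 + 6.6/3600 = 171 + 0.083333 + 0.001833 = 171.085167
  E ⇒ keep positive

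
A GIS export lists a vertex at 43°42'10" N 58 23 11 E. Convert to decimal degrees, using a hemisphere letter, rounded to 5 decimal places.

φ: 42′ + 10″ = 42.16667′; 43 + 42.16667/60 = 43.702778
Lon: 58° + 23/60 + 11/3600 = 58 + 0.383333 + 0.003056 = 58.386389

43.70278° N, 58.38639° E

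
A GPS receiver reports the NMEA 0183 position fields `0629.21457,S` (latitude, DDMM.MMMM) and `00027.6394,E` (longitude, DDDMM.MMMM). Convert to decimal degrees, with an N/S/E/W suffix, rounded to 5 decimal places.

Latitude: degrees = first 2 digits = 6, minutes = 29.21457; 6 + 29.21457/60 = 6.486910
λ: split at 3 digits → 000° and 27.6394′; 0 + 27.6394/60 = 0.460657

6.48691° S, 0.46066° E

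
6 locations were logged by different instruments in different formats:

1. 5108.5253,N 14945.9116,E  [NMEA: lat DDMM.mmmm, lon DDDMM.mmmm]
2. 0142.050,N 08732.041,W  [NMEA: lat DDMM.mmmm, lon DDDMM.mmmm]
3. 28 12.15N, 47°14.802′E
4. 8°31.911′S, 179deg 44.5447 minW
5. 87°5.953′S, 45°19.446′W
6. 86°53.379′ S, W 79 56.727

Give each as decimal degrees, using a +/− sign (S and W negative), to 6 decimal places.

Point 1:
  φ: degrees = first 2 digits = 51, minutes = 8.5253; 51 + 8.5253/60 = 51.1420883
  N → positive
  Longitude: split at 3 digits → 149° and 45.9116′; 149 + 45.9116/60 = 149.7651933
  E ⇒ keep positive
Point 2:
  φ: split at 2 digits → 01° and 42.05′; 1 + 42.05/60 = 1.7008333
  N ⇒ keep positive
  Longitude: degrees = first 3 digits = 87, minutes = 32.041; 87 + 32.041/60 = 87.5340167
  W → negative
Point 3:
  Lat: 12.15′ = 0.202500°; total 28.2025000
  N ⇒ keep positive
  Lon: 14.802′ = 0.246700°; total 47.2467000
  E ⇒ keep positive
Point 4:
  Lat: 8 + 31.911/60 = 8.5318500
  hemisphere S, so the sign is −
  λ: 179 + 44.5447/60 = 179.7424117
  W ⇒ negate
Point 5:
  Lat: 87 + 5.953/60 = 87.0992167
  hemisphere S, so the sign is −
  Longitude: 19.446′ = 0.324100°; total 45.3241000
  W → negative
Point 6:
  φ: 53.379′ = 0.889650°; total 86.8896500
  S → negative
  Lon: 79 + 56.727/60 = 79.9454500
  W → negative

1. 51.142088, 149.765193
2. 1.700833, -87.534017
3. 28.202500, 47.246700
4. -8.531850, -179.742412
5. -87.099217, -45.324100
6. -86.889650, -79.945450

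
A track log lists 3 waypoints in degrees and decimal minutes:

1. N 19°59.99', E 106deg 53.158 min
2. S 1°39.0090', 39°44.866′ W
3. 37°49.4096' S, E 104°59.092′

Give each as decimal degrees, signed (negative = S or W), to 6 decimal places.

1. 19.999833, 106.885967
2. -1.650150, -39.747767
3. -37.823493, 104.984867

Point 1:
  Lat: 19 + 59.99/60 = 19.9998333
  N → positive
  Longitude: 53.158′ = 0.885967°; total 106.8859667
  E ⇒ keep positive
Point 2:
  φ: 1 + 39.009/60 = 1.6501500
  hemisphere S, so the sign is −
  Longitude: 39 + 44.866/60 = 39.7477667
  W → negative
Point 3:
  Latitude: 37 + 49.4096/60 = 37.8234933
  S → negative
  Longitude: 104 + 59.092/60 = 104.9848667
  E ⇒ keep positive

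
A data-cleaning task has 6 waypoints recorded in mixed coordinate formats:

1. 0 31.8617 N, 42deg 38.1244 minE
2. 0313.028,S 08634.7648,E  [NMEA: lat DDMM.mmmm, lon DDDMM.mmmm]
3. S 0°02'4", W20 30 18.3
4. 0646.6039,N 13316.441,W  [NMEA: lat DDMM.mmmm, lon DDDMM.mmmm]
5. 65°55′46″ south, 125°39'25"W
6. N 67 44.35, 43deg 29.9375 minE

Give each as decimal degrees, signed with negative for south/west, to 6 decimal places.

Point 1:
  φ: 31.8617′ = 0.531028°; total 0.5310283
  N ⇒ keep positive
  Lon: 38.1244′ = 0.635407°; total 42.6354067
  E → positive
Point 2:
  Latitude: degrees = first 2 digits = 3, minutes = 13.028; 3 + 13.028/60 = 3.2171333
  S ⇒ negate
  λ: split at 3 digits → 086° and 34.7648′; 86 + 34.7648/60 = 86.5794133
  E ⇒ keep positive
Point 3:
  Latitude: 0 + 2/60 + 4/3600 = 0.0344444
  hemisphere S, so the sign is −
  Lon: 20° + 30/60 + 18.3/3600 = 20 + 0.500000 + 0.005083 = 20.5050833
  hemisphere W, so the sign is −
Point 4:
  Lat: split at 2 digits → 06° and 46.6039′; 6 + 46.6039/60 = 6.7767317
  N ⇒ keep positive
  Lon: degrees = first 3 digits = 133, minutes = 16.441; 133 + 16.441/60 = 133.2740167
  hemisphere W, so the sign is −
Point 5:
  φ: 55′ + 46″ = 55.76667′; 65 + 55.76667/60 = 65.9294444
  S ⇒ negate
  Longitude: 125° + 39/60 + 25/3600 = 125 + 0.650000 + 0.006944 = 125.6569444
  hemisphere W, so the sign is −
Point 6:
  φ: 44.35′ = 0.739167°; total 67.7391667
  N ⇒ keep positive
  Lon: 43 + 29.9375/60 = 43.4989583
  E → positive

1. 0.531028, 42.635407
2. -3.217133, 86.579413
3. -0.034444, -20.505083
4. 6.776732, -133.274017
5. -65.929444, -125.656944
6. 67.739167, 43.498958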